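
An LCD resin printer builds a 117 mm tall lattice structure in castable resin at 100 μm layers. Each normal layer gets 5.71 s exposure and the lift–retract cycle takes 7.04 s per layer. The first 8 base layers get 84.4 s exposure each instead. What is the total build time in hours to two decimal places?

4.32 hours

Number of layers: 117 / 0.1 → 1170 (rounded up).
Bottom layers = 8 × (84.4 + 7.04) = 731.52 s.
Remaining layers = 1162 × (5.71 + 7.04) = 14815.5 s.
Total = 731.52 + 14815.5 = 15547.02 s = 4.32 hours.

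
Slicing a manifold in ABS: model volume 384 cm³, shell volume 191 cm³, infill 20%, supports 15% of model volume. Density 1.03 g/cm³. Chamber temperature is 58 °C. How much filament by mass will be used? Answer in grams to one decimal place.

Volume inside the shell = 384 − 191 = 193 cm³.
Deposited infill = 0.20 × 193, so 38.6 cm³.
Support: 0.15 × 384 → 57.6 cm³.
Total printed volume: 191 + 38.6 + 57.6 → 287.2 cm³.
Mass = 287.2 × 1.03, so 295.816 g.

295.8 g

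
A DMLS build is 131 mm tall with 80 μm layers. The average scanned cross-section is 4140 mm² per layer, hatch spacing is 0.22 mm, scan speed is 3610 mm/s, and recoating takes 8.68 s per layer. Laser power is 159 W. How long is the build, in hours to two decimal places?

Layer count = ceil(131 / 0.08) = 1638.
Per-layer scan distance: 4140 / 0.22 → 18818.2 mm.
Laser time per layer = 18818.2 / 3610 = 5.2128 s.
Time per layer = 5.2128 + 8.68 = 13.8928 s.
1638 layers × 13.8928 s/layer = 22756.4064 s, i.e. 6.32 hours.

6.32 hours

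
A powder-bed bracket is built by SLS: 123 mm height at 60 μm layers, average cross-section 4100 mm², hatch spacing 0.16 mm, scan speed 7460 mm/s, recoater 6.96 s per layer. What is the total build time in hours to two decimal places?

5.92 hours

Layer count = ceil(123 / 0.06) = 2050.
Per-layer scan distance: 4100 / 0.16 → 25625 mm.
Laser time per layer: 25625 / 7460 → 3.435 s.
Time per layer = 3.435 + 6.96 = 10.395 s.
Total: 2050 × 10.395 s = 21309.75 s → 5.92 hours.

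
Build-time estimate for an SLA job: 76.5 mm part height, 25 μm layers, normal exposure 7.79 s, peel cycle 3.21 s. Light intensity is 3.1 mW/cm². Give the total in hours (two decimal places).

9.35 hours

Layer count = ceil(76.5 / 0.025) = 3060.
Per-layer time: 7.79 + 3.21 → 11 s.
Total = 3060 × 11 = 33660 s = 9.35 hours.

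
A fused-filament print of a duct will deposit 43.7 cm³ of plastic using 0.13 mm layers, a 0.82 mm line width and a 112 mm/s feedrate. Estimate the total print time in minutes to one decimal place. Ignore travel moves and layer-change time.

Bead cross-section: 0.13 × 0.82 → 0.1066 mm².
Path length: 43700 mm³ / 0.1066 mm² → 409943.7 mm.
Print-move time: 409943.7 / 112 → 3660.2 s.
That's 3660.2 s → 61.0 minutes.

61.0 minutes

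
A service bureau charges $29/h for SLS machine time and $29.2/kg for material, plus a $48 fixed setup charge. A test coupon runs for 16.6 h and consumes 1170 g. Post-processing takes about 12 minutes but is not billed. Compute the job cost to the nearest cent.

$563.56

Machine-time cost = 29 × 16.6 = $481.40.
Feedstock cost = 29.2 × 1170/1000, so $34.164.
Adding setup: 481.40 + 34.164 + 48 → 563.564 ≈ $563.56.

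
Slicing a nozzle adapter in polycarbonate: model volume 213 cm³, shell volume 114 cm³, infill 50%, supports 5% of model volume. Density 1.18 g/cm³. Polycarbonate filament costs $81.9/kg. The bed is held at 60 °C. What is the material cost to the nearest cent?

$16.83

Interior volume: 213 − 114 → 99 cm³.
Deposited infill = 0.50 × 99 = 49.5 cm³.
Support = 0.05 × 213, so 10.65 cm³.
Deposited volume: 114 + 49.5 + 10.65 → 174.15 cm³.
Mass = 174.15 × 1.18, so 205.497 g.
At $81.9/kg: 205.497/1000 × 81.9 = $16.83.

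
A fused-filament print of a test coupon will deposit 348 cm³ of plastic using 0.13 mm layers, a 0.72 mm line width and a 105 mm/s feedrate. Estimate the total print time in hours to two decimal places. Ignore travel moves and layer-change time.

9.84 hours

Extrusion cross-section: 0.13 × 0.72 → 0.0936 mm².
Path length: 348000 mm³ / 0.0936 mm² → 3717948.7 mm.
Extrusion time = 3717948.7 / 105 = 35409 s.
In the requested units: 35409 s = 9.84 hours.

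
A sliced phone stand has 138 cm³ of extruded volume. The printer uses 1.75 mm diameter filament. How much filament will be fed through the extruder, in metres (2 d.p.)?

57.37 m

Filament cross-section = π × (1.75/2)² = 2.4053 mm².
Length = 138 cm³ / 2.4053 mm² = 138000 / 2.4053 = 57373.3 mm = 57.37 m.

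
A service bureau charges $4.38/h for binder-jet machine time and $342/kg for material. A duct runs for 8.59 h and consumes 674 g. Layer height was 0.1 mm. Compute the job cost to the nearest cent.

$268.13

Time charge: 4.38 × 8.59 → $37.6242.
Material cost = 342 × 674/1000 = $230.508.
Job cost: 37.6242 + 230.508 = 268.1322 ≈ $268.13.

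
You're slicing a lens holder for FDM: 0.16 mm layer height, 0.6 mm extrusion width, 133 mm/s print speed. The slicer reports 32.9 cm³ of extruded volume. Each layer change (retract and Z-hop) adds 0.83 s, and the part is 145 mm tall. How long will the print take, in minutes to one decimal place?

55.5 minutes

Line area: 0.16 × 0.6 → 0.096 mm².
Toolpath length = 32.9 cm³ / 0.096 mm² = 32900 / 0.096 = 342708.3 mm.
Time extruding: 342708.3 / 133 → 2576.8 s.
Layer count = ceil(145 / 0.16) = 907.
Layer-change overhead = 907 × 0.83 = 752.81 s.
Altogether 2576.8 + 752.81 = 3329.61 s, i.e. 55.5 minutes.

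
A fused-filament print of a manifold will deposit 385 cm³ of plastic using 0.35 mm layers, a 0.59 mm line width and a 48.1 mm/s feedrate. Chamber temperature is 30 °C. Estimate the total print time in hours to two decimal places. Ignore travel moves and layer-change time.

Extrusion cross-section: 0.35 × 0.59 → 0.2065 mm².
Path length: 385000 mm³ / 0.2065 mm² → 1864406.8 mm.
Print-move time: 1864406.8 / 48.1 → 38761.1 s.
Converting: 38761.1 s = 10.77 hours.

10.77 hours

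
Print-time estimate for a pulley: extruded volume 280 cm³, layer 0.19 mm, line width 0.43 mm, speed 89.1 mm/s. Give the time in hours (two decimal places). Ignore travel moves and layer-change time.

Extrusion cross-section = 0.19 × 0.43, so 0.0817 mm².
Total extruded path = 280000/0.0817 = 3427172.6 mm.
Extrusion time = 3427172.6 / 89.1 = 38464.3 s.
38464.3 s = 10.68 hours.

10.68 hours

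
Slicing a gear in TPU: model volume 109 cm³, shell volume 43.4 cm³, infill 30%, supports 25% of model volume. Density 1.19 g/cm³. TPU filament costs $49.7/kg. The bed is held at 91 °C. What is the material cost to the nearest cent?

Infill region = 109 − 43.4, so 65.6 cm³.
Infill deposited: 0.30 × 65.6 → 19.68 cm³.
Support = 0.25 × 109 = 27.25 cm³.
Deposited volume: 43.4 + 19.68 + 27.25 → 90.33 cm³.
Mass = 90.33 × 1.19, so 107.4927 g.
At $49.7/kg: 107.4927/1000 × 49.7 = $5.34.

$5.34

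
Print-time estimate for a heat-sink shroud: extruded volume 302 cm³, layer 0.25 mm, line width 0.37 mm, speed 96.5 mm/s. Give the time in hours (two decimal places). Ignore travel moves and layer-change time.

9.40 hours

Bead cross-section: 0.25 × 0.37 → 0.0925 mm².
Toolpath length = 302 cm³ / 0.0925 mm² = 302000 / 0.0925 = 3264864.9 mm.
Extrusion time = 3264864.9 / 96.5, so 33832.8 s.
That's 33832.8 s → 9.40 hours.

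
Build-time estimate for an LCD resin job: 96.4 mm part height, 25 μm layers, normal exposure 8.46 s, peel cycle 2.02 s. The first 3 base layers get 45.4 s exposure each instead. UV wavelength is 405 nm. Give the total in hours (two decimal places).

11.26 hours

Layer count = ceil(96.4 / 0.025) = 3856.
Bottom layers = 3 × (45.4 + 2.02), so 142.26 s.
Regular layers = 3853 × (8.46 + 2.02), so 40379.44 s.
Sum: 142.26 + 40379.44 = 40521.7 s → 11.26 hours.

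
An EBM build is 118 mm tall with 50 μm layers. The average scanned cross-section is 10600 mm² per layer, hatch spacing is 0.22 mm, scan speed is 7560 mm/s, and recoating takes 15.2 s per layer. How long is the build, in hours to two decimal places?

14.14 hours

Layers = ⌈118/0.05⌉ = 2360.
Per-layer scan distance = 10600 / 0.22, so 48181.8 mm.
Per-layer scan time = 48181.8 / 7560, so 6.3733 s.
Layer cycle = 6.3733 + 15.2, so 21.5733 s.
Total: 2360 × 21.5733 s = 50912.988 s → 14.14 hours.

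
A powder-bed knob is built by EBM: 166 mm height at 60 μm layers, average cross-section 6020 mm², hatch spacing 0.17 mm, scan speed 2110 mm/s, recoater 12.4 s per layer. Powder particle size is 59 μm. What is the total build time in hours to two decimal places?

Layers = ⌈166/0.06⌉ = 2767.
Per-layer scan distance: 6020 / 0.17 → 35411.8 mm.
Per-layer scan time: 35411.8 / 2110 → 16.7828 s.
Layer cycle = 16.7828 + 12.4, so 29.1828 s.
Build time = 2767 × 29.1828 = 80748.8076 s = 22.43 hours.

22.43 hours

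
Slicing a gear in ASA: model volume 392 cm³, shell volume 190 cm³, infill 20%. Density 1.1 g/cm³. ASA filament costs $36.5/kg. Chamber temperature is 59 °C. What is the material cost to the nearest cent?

$9.25

Infill region = 392 − 190, so 202 cm³.
Infill deposited = 0.20 × 202, so 40.4 cm³.
Total extruded = 190 + 40.4 = 230.4 cm³.
Mass = 230.4 × 1.1 = 253.44 g.
At $36.5/kg: 253.44/1000 × 36.5 = $9.25.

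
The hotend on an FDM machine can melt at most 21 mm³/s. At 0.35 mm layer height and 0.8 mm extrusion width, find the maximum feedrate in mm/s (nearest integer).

Bead cross-section = 0.35 × 0.8 = 0.28 mm².
v_max = Q/A = 21/0.28 = 75.00 mm/s → 75 mm/s.

75 mm/s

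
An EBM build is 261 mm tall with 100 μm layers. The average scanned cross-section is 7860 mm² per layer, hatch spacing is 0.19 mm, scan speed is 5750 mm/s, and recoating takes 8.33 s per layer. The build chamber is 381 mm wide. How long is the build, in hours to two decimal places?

11.26 hours

Layers = ⌈261/0.1⌉ = 2610.
Per-layer scan distance: 7860 / 0.19 → 41368.4 mm.
Per-layer scan time = 41368.4 / 5750 = 7.1945 s.
Per-layer time = 7.1945 + 8.33 = 15.5245 s.
Build time = 2610 × 15.5245 = 40518.945 s = 11.26 hours.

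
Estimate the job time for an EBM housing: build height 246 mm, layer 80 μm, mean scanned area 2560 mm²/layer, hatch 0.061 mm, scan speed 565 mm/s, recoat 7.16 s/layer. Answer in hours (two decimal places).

69.56 hours

Number of layers: 246 / 0.08 → 3075 (rounded up).
Per-layer scan distance: 2560 / 0.061 → 41967.2 mm.
Scan time per layer = 41967.2 / 565 = 74.2782 s.
Layer cycle: 74.2782 + 7.16 → 81.4382 s.
Total: 3075 × 81.4382 s = 250422.465 s → 69.56 hours.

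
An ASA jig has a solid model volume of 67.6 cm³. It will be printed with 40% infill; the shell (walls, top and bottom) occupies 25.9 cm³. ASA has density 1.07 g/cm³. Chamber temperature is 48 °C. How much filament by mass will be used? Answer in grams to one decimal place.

45.6 g

Interior volume: 67.6 − 25.9 → 41.7 cm³.
Infill deposited = 0.40 × 41.7 = 16.68 cm³.
Total extruded = 25.9 + 16.68, so 42.58 cm³.
Mass: 42.58 × 1.07 → 45.5606 g.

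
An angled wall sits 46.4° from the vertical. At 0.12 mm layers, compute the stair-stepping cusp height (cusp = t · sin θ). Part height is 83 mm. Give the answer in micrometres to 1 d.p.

sin(46.4°) = 0.7242, so cusp = 0.12 × 0.7242 = 0.086904 mm → 86.9 μm.

86.9 μm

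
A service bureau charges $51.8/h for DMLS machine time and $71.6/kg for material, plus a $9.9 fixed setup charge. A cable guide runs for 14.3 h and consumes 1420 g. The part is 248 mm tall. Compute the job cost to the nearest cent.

$852.31

Time charge = 51.8 × 14.3, so $740.74.
Material cost = 71.6 × 1420/1000 = $101.672.
Adding setup: 740.74 + 101.672 + 9.9 → 852.312 ≈ $852.31.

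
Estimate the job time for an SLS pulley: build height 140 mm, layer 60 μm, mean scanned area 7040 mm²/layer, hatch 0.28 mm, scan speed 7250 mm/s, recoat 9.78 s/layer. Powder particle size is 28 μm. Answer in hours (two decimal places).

8.59 hours

Layer count = ceil(140 / 0.06) = 2334.
Scan path per layer: 7040 / 0.28 → 25142.9 mm.
Per-layer scan time = 25142.9 / 7250, so 3.468 s.
Per-layer time = 3.468 + 9.78, so 13.248 s.
Total: 2334 × 13.248 s = 30920.832 s → 8.59 hours.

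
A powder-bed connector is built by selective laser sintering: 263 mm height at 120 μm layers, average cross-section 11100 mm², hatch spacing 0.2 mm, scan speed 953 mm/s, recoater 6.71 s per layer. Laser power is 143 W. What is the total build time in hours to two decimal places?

39.55 hours

Layer count = ceil(263 / 0.12) = 2192.
Hatch length per layer: 11100 / 0.2 → 55500 mm.
Laser time per layer = 55500 / 953 = 58.2371 s.
Time per layer: 58.2371 + 6.71 → 64.9471 s.
Build time = 2192 × 64.9471 = 142364.0432 s = 39.55 hours.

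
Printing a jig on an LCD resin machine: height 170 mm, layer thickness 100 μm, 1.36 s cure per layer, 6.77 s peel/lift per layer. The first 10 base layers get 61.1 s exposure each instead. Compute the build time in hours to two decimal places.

4.01 hours

Layers = ⌈170/0.1⌉ = 1700.
Bottom layers = 10 × (61.1 + 6.77), so 678.7 s.
Remaining layers = 1690 × (1.36 + 6.77), so 13739.7 s.
Sum: 678.7 + 13739.7 = 14418.4 s → 4.01 hours.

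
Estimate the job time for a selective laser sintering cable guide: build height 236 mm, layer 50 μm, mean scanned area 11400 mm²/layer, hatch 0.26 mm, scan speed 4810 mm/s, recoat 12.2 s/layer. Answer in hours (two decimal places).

Layer count = ceil(236 / 0.05) = 4720.
Hatch length per layer = 11400 / 0.26 = 43846.2 mm.
Laser time per layer = 43846.2 / 4810, so 9.1156 s.
Layer cycle = 9.1156 + 12.2 = 21.3156 s.
4720 layers × 21.3156 s/layer = 100609.632 s, i.e. 27.95 hours.

27.95 hours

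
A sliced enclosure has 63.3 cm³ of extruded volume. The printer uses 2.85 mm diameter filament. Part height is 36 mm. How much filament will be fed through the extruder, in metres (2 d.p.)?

Filament cross-section = π × (2.85/2)² = 6.3794 mm².
Length = 63.3 cm³ / 6.3794 mm² = 63300 / 6.3794 = 9922.56 mm = 9.92 m.

9.92 m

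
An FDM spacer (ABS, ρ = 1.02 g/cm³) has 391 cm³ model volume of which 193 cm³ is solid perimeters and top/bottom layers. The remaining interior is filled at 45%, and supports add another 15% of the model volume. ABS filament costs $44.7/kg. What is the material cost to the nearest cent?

$15.54

Volume inside the shell = 391 − 193 = 198 cm³.
Infill deposited = 0.45 × 198 = 89.1 cm³.
Support: 0.15 × 391 → 58.65 cm³.
Total extruded = 193 + 89.1 + 58.65, so 340.75 cm³.
Mass = 340.75 × 1.02, so 347.565 g.
Cost = 347.565 g / 1000 × $44.7/kg = $15.54.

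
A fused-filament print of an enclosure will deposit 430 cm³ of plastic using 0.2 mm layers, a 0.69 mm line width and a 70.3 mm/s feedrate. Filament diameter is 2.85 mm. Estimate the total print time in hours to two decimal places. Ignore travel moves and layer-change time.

12.31 hours

Bead cross-section = 0.2 × 0.69, so 0.138 mm².
Toolpath length = 430 cm³ / 0.138 mm² = 430000 / 0.138 = 3115942 mm.
Print-move time = 3115942 / 70.3 = 44323.5 s.
In the requested units: 44323.5 s = 12.31 hours.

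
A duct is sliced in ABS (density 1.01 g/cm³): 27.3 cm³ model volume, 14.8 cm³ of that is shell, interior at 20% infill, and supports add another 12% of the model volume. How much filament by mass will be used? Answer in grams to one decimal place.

Infill region: 27.3 − 14.8 → 12.5 cm³.
Infill volume = 0.20 × 12.5 = 2.5 cm³.
Support = 0.12 × 27.3 = 3.276 cm³.
Deposited volume = 14.8 + 2.5 + 3.276, so 20.576 cm³.
Mass = 20.576 × 1.01, so 20.78176 g.

20.8 g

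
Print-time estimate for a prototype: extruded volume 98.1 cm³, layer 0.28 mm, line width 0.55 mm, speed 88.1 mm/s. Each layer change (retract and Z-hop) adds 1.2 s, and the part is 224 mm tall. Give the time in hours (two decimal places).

2.28 hours

Bead cross-section: 0.28 × 0.55 → 0.154 mm².
Toolpath length = 98.1 cm³ / 0.154 mm² = 98100 / 0.154 = 637013 mm.
Extrusion time = 637013 / 88.1 = 7230.6 s.
Number of layers: 224 / 0.28 → 800 (rounded up).
Z-hop total = 800 × 1.2, so 960 s.
Altogether 7230.6 + 960 = 8190.6 s, i.e. 2.28 hours.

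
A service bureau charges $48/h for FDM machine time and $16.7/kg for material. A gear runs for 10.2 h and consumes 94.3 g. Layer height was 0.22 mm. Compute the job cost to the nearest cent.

$491.17

Machine cost: 48 × 10.2 → $489.60.
Feedstock cost: 16.7 × 94.3/1000 → $1.57481.
Job cost: 489.60 + 1.57481 = 491.17481 ≈ $491.17.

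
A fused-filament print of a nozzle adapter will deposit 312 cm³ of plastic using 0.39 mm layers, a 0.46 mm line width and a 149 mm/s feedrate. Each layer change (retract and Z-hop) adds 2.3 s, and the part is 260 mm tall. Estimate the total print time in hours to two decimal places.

Extrusion cross-section = 0.39 × 0.46 = 0.1794 mm².
Total extruded path = 312000/0.1794 = 1739130.4 mm.
Extrusion time: 1739130.4 / 149 → 11672 s.
Layers = ⌈260/0.39⌉ = 667.
Non-print overhead: 667 × 2.3 → 1534.1 s.
Altogether 11672 + 1534.1 = 13206.1 s, i.e. 3.67 hours.

3.67 hours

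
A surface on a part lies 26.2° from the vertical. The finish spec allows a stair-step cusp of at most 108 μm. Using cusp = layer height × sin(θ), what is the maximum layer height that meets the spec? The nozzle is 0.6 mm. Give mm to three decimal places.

sin(26.2°) = 0.4415; t_max = 0.108/0.4415 = 0.245 mm.

0.245 mm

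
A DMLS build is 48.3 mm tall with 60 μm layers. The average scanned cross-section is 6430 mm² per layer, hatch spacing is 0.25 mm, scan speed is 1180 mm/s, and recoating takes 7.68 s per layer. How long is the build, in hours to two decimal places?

Layer count = ceil(48.3 / 0.06) = 805.
Scan path per layer = 6430 / 0.25, so 25720 mm.
Scan time per layer: 25720 / 1180 → 21.7966 s.
Layer cycle: 21.7966 + 7.68 → 29.4766 s.
805 layers × 29.4766 s/layer = 23728.663 s, i.e. 6.59 hours.

6.59 hours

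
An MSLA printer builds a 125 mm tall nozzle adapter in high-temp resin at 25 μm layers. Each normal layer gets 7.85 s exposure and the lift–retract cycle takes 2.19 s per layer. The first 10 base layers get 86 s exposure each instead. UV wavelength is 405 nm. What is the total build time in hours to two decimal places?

14.16 hours

Layers = ⌈125/0.025⌉ = 5000.
Base layers: 10 × (86 + 2.19) → 881.9 s.
Normal layers: 4990 × (7.85 + 2.19) → 50099.6 s.
Total = 881.9 + 50099.6 = 50981.5 s = 14.16 hours.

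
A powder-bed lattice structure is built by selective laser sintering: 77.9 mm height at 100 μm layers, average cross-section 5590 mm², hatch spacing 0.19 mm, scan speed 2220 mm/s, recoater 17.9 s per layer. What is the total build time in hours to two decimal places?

Number of layers: 77.9 / 0.1 → 779 (rounded up).
Scan path per layer = 5590 / 0.19, so 29421.1 mm.
Scan time per layer = 29421.1 / 2220, so 13.2527 s.
Per-layer time: 13.2527 + 17.9 → 31.1527 s.
Build time = 779 × 31.1527 = 24267.9533 s = 6.74 hours.

6.74 hours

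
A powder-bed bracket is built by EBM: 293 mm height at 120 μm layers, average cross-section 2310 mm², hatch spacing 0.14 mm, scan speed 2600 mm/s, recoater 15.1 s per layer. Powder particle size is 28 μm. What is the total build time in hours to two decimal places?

14.55 hours

Layers = ⌈293/0.12⌉ = 2442.
Per-layer scan distance: 2310 / 0.14 → 16500 mm.
Beam time per layer = 16500 / 2600, so 6.3462 s.
Time per layer = 6.3462 + 15.1, so 21.4462 s.
2442 layers × 21.4462 s/layer = 52371.6204 s, i.e. 14.55 hours.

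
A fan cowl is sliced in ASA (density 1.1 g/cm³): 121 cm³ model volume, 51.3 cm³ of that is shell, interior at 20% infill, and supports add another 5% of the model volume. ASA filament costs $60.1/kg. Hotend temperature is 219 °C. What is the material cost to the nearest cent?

$4.71

Infill region: 121 − 51.3 → 69.7 cm³.
Infill deposited = 0.20 × 69.7, so 13.94 cm³.
Support = 0.05 × 121, so 6.05 cm³.
Deposited volume = 51.3 + 13.94 + 6.05, so 71.29 cm³.
Mass: 71.29 × 1.1 → 78.419 g.
At $60.1/kg: 78.419/1000 × 60.1 = $4.71.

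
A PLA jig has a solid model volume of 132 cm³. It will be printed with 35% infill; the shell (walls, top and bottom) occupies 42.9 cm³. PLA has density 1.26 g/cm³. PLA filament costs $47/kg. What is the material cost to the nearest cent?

$4.39

Interior volume: 132 − 42.9 → 89.1 cm³.
Infill deposited = 0.35 × 89.1 = 31.185 cm³.
Total printed volume = 42.9 + 31.185 = 74.085 cm³.
Mass = 74.085 × 1.26 = 93.3471 g.
Cost = 93.3471 g / 1000 × $47/kg = $4.39.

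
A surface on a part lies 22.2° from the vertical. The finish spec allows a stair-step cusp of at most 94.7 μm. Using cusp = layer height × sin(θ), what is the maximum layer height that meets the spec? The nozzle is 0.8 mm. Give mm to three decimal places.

0.251 mm

t = h_c / sin θ = 0.0947 / 0.3778 = 0.251 mm.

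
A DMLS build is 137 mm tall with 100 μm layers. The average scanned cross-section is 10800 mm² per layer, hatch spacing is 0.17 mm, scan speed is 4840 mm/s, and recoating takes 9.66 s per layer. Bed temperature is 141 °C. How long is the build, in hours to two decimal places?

Layers = ⌈137/0.1⌉ = 1370.
Per-layer scan distance: 10800 / 0.17 → 63529.4 mm.
Per-layer scan time: 63529.4 / 4840 → 13.1259 s.
Per-layer time: 13.1259 + 9.66 → 22.7859 s.
Build time = 1370 × 22.7859 = 31216.683 s = 8.67 hours.

8.67 hours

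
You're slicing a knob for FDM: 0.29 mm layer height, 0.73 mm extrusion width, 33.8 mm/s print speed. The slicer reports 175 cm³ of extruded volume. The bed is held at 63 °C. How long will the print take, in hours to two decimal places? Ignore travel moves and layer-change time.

Bead cross-section = 0.29 × 0.73 = 0.2117 mm².
Toolpath length = 175 cm³ / 0.2117 mm² = 175000 / 0.2117 = 826641.5 mm.
Time extruding = 826641.5 / 33.8 = 24456.8 s.
That's 24456.8 s → 6.79 hours.

6.79 hours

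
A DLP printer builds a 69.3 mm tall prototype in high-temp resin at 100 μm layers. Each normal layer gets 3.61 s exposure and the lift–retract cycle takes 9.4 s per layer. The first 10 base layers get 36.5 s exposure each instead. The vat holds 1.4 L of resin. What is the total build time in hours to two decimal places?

Number of layers: 69.3 / 0.1 → 693 (rounded up).
Bottom layers = 10 × (36.5 + 9.4), so 459 s.
Remaining layers = 683 × (3.61 + 9.4), so 8885.83 s.
Total = 459 + 8885.83 = 9344.83 s = 2.60 hours.

2.60 hours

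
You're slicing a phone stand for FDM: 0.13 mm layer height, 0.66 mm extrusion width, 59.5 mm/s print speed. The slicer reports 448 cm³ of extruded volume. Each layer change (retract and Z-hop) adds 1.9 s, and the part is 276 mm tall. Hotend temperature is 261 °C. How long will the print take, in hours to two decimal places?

Bead cross-section = 0.13 × 0.66, so 0.0858 mm².
Total extruded path = 448000/0.0858 = 5221445.2 mm.
Time extruding = 5221445.2 / 59.5, so 87755.4 s.
Layers = ⌈276/0.13⌉ = 2124.
Non-print overhead = 2124 × 1.9 = 4035.6 s.
Altogether 87755.4 + 4035.6 = 91791 s, i.e. 25.50 hours.

25.50 hours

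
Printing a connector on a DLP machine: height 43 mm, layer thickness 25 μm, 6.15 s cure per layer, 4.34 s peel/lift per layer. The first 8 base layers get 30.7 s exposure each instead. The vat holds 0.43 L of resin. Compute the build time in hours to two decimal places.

Number of layers: 43 / 0.025 → 1720 (rounded up).
Burn-in layers = 8 × (30.7 + 4.34) = 280.32 s.
Remaining layers: 1712 × (6.15 + 4.34) → 17958.88 s.
Sum: 280.32 + 17958.88 = 18239.2 s → 5.07 hours.

5.07 hours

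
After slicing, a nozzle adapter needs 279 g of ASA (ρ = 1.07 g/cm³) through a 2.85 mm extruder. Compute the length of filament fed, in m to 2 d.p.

Volume = 279 g / 1.07 g·cm⁻³ = 260.7477 cm³ = 260747.7 mm³.
Filament cross-section = π × (2.85/2)² = 6.3794 mm².
Length = 260747.7 / 6.3794 = 40873.39 mm = 40.87 m.

40.87 m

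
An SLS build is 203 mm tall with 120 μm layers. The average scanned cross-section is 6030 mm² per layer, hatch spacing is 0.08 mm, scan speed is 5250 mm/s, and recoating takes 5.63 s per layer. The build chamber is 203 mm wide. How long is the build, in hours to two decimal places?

9.39 hours

Layers = ⌈203/0.12⌉ = 1692.
Scan path per layer: 6030 / 0.08 → 75375 mm.
Scan time per layer = 75375 / 5250 = 14.3571 s.
Layer cycle: 14.3571 + 5.63 → 19.9871 s.
Build time = 1692 × 19.9871 = 33818.1732 s = 9.39 hours.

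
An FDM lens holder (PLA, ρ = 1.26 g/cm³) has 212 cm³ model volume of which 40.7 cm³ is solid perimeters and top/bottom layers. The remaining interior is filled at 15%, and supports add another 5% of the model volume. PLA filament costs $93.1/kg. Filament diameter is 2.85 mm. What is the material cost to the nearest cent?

$9.03

Volume inside the shell = 212 − 40.7 = 171.3 cm³.
Infill deposited = 0.15 × 171.3 = 25.695 cm³.
Support = 0.05 × 212, so 10.6 cm³.
Total printed volume = 40.7 + 25.695 + 10.6 = 76.995 cm³.
Mass = 76.995 × 1.26, so 97.0137 g.
Cost = 97.0137 g / 1000 × $93.1/kg = $9.03.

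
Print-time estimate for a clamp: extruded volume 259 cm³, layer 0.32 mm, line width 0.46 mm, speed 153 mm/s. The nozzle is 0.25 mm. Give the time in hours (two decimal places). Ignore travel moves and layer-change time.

Bead cross-section = 0.32 × 0.46, so 0.1472 mm².
Toolpath length = 259 cm³ / 0.1472 mm² = 259000 / 0.1472 = 1759510.9 mm.
Extrusion time = 1759510.9 / 153 = 11500.1 s.
Converting: 11500.1 s = 3.19 hours.

3.19 hours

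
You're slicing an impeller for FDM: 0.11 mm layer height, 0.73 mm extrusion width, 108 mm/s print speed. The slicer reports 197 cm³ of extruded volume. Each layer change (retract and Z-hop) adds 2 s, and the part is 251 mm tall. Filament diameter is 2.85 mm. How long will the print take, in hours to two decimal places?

7.58 hours

Bead cross-section = 0.11 × 0.73 = 0.0803 mm².
Toolpath length = 197 cm³ / 0.0803 mm² = 197000 / 0.0803 = 2453300.1 mm.
Print-move time = 2453300.1 / 108, so 22715.7 s.
Layer count = ceil(251 / 0.11) = 2282.
Z-hop total = 2282 × 2 = 4564 s.
Total = 22715.7 + 4564 = 27279.7 s = 7.58 hours.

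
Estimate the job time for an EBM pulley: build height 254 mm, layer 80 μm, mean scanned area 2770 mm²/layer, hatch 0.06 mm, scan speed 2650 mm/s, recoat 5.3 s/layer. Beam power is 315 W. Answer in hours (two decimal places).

20.04 hours

Number of layers: 254 / 0.08 → 3175 (rounded up).
Hatch length per layer: 2770 / 0.06 → 46166.7 mm.
Beam time per layer = 46166.7 / 2650 = 17.4214 s.
Time per layer: 17.4214 + 5.3 → 22.7214 s.
Build time = 3175 × 22.7214 = 72140.445 s = 20.04 hours.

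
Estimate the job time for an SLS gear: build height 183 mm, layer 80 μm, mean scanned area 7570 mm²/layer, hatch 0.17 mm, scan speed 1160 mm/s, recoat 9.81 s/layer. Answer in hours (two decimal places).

Layers = ⌈183/0.08⌉ = 2288.
Per-layer scan distance = 7570 / 0.17 = 44529.4 mm.
Laser time per layer = 44529.4 / 1160, so 38.3874 s.
Per-layer time = 38.3874 + 9.81, so 48.1974 s.
Build time = 2288 × 48.1974 = 110275.6512 s = 30.63 hours.

30.63 hours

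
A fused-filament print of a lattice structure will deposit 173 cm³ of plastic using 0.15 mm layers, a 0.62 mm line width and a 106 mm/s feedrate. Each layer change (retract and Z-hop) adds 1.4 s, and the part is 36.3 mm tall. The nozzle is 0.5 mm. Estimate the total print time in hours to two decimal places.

Line area = 0.15 × 0.62 = 0.093 mm².
Path length: 173000 mm³ / 0.093 mm² → 1860215.1 mm.
Print-move time = 1860215.1 / 106 = 17549.2 s.
Layers = ⌈36.3/0.15⌉ = 242.
Layer-change overhead = 242 × 1.4 = 338.8 s.
Total = 17549.2 + 338.8 = 17888 s = 4.97 hours.

4.97 hours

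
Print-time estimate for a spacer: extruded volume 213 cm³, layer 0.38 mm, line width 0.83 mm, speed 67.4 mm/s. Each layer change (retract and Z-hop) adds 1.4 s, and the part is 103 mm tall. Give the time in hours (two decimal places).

2.89 hours

Line area = 0.38 × 0.83 = 0.3154 mm².
Total extruded path = 213000/0.3154 = 675332.9 mm.
Print-move time: 675332.9 / 67.4 → 10019.8 s.
Layer count = ceil(103 / 0.38) = 272.
Z-hop total = 272 × 1.4 = 380.8 s.
Total = 10019.8 + 380.8 = 10400.6 s = 2.89 hours.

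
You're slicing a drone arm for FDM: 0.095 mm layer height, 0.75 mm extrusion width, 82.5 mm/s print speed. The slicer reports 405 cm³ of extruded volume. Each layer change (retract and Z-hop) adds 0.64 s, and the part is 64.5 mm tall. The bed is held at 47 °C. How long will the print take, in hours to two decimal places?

Line area = 0.095 × 0.75, so 0.07125 mm².
Total extruded path = 405000/0.07125 = 5684210.5 mm.
Extrusion time: 5684210.5 / 82.5 → 68899.5 s.
Layer count = ceil(64.5 / 0.095) = 679.
Layer-change overhead: 679 × 0.64 → 434.56 s.
Altogether 68899.5 + 434.56 = 69334.06 s, i.e. 19.26 hours.

19.26 hours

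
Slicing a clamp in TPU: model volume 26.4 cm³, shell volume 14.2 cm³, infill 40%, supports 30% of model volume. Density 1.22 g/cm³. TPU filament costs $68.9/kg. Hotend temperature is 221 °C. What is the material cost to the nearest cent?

$2.27

Infill region: 26.4 − 14.2 → 12.2 cm³.
Infill volume: 0.40 × 12.2 → 4.88 cm³.
Support = 0.30 × 26.4, so 7.92 cm³.
Deposited volume: 14.2 + 4.88 + 7.92 → 27 cm³.
Mass = 27 × 1.22, so 32.94 g.
Cost = 32.94 g / 1000 × $68.9/kg = $2.27.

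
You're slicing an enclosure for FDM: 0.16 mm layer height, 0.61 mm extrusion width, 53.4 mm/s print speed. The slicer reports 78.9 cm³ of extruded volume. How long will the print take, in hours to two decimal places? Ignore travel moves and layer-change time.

Line area = 0.16 × 0.61, so 0.0976 mm².
Path length: 78900 mm³ / 0.0976 mm² → 808401.6 mm.
Extrusion time: 808401.6 / 53.4 → 15138.6 s.
That's 15138.6 s → 4.21 hours.

4.21 hours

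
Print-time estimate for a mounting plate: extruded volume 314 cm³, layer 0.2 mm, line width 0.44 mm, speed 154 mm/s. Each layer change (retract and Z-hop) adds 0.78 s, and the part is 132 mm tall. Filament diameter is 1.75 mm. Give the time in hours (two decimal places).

Bead cross-section: 0.2 × 0.44 → 0.088 mm².
Total extruded path = 314000/0.088 = 3568181.8 mm.
Time extruding = 3568181.8 / 154 = 23170 s.
Number of layers: 132 / 0.2 → 660 (rounded up).
Layer-change overhead = 660 × 0.78 = 514.8 s.
Total = 23170 + 514.8 = 23684.8 s = 6.58 hours.

6.58 hours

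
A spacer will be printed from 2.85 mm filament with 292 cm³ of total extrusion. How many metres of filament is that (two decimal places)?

45.77 m

A = π r² = π × 1.425² = 6.3794 mm².
Length = 292 cm³ / 6.3794 mm² = 292000 / 6.3794 = 45772.33 mm = 45.77 m.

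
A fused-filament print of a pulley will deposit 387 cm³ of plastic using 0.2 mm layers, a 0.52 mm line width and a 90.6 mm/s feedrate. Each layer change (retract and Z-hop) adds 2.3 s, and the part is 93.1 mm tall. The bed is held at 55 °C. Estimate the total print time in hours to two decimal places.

11.71 hours

Line area = 0.2 × 0.52 = 0.104 mm².
Toolpath length = 387 cm³ / 0.104 mm² = 387000 / 0.104 = 3721153.8 mm.
Print-move time = 3721153.8 / 90.6 = 41072.3 s.
Number of layers: 93.1 / 0.2 → 466 (rounded up).
Layer-change overhead = 466 × 2.3 = 1071.8 s.
Total = 41072.3 + 1071.8 = 42144.1 s = 11.71 hours.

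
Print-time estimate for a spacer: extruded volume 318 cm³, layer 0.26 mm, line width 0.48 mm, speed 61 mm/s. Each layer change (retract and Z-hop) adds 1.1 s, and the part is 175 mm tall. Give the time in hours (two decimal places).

Line area: 0.26 × 0.48 → 0.1248 mm².
Path length: 318000 mm³ / 0.1248 mm² → 2548076.9 mm.
Time extruding = 2548076.9 / 61, so 41771.8 s.
Layers = ⌈175/0.26⌉ = 674.
Z-hop total = 674 × 1.1, so 741.4 s.
Total = 41771.8 + 741.4 = 42513.2 s = 11.81 hours.

11.81 hours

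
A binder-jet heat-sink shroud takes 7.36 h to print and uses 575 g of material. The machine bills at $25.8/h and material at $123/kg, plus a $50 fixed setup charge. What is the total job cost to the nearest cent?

Machine-time cost: 25.8 × 7.36 → $189.888.
Feedstock cost = 123 × 575/1000 = $70.725.
Total = 189.888 + 70.725 + 50 = 310.613 ≈ $310.61.

$310.61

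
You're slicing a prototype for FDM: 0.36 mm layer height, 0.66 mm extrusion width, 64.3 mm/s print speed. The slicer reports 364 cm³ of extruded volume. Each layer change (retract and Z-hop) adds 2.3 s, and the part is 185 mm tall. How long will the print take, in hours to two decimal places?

6.95 hours

Extrusion cross-section: 0.36 × 0.66 → 0.2376 mm².
Toolpath length = 364 cm³ / 0.2376 mm² = 364000 / 0.2376 = 1531986.5 mm.
Extrusion time = 1531986.5 / 64.3, so 23825.6 s.
Layers = ⌈185/0.36⌉ = 514.
Non-print overhead = 514 × 2.3, so 1182.2 s.
Total = 23825.6 + 1182.2 = 25007.8 s = 6.95 hours.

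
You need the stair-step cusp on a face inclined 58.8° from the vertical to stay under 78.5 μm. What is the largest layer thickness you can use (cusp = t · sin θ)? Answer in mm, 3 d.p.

t = h_c / sin θ = 0.0785 / 0.8554 = 0.092 mm.

0.092 mm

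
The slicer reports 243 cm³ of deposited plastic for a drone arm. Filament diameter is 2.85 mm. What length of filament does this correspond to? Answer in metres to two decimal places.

38.09 m

A = π r² = π × 1.425² = 6.3794 mm².
L = 243000 mm³ / 6.3794 mm² = 38091.36 mm, i.e. 38.09 m.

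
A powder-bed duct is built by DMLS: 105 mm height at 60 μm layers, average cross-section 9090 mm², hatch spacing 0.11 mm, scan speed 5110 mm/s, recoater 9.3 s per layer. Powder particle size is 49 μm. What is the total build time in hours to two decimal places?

Number of layers: 105 / 0.06 → 1750 (rounded up).
Scan path per layer = 9090 / 0.11 = 82636.4 mm.
Per-layer scan time = 82636.4 / 5110, so 16.1715 s.
Per-layer time = 16.1715 + 9.3 = 25.4715 s.
Build time = 1750 × 25.4715 = 44575.125 s = 12.38 hours.

12.38 hours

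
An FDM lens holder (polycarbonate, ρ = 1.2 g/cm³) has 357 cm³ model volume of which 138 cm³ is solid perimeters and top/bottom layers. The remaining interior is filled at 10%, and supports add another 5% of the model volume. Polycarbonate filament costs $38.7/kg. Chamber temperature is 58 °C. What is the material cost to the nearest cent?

Infill region: 357 − 138 → 219 cm³.
Deposited infill = 0.10 × 219, so 21.9 cm³.
Support: 0.05 × 357 → 17.85 cm³.
Total printed volume = 138 + 21.9 + 17.85, so 177.75 cm³.
Mass = 177.75 × 1.2 = 213.3 g.
Cost = 213.3 g / 1000 × $38.7/kg = $8.25.

$8.25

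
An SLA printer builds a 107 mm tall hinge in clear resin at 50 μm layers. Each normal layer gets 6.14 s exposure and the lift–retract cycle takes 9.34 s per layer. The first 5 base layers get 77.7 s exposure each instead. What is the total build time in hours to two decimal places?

9.30 hours

Layers = ⌈107/0.05⌉ = 2140.
Bottom layers = 5 × (77.7 + 9.34) = 435.2 s.
Regular layers = 2135 × (6.14 + 9.34) = 33049.8 s.
Sum: 435.2 + 33049.8 = 33485 s → 9.30 hours.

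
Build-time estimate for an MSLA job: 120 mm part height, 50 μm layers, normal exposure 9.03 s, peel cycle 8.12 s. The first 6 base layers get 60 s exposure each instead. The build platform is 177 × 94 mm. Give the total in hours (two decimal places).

Number of layers: 120 / 0.05 → 2400 (rounded up).
Base layers = 6 × (60 + 8.12) = 408.72 s.
Normal layers = 2394 × (9.03 + 8.12), so 41057.1 s.
Sum: 408.72 + 41057.1 = 41465.82 s → 11.52 hours.

11.52 hours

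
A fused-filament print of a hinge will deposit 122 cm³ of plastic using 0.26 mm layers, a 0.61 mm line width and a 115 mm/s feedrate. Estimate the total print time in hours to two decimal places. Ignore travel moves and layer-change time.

Line area = 0.26 × 0.61 = 0.1586 mm².
Total extruded path = 122000/0.1586 = 769230.8 mm.
Extrusion time = 769230.8 / 115, so 6689 s.
6689 s = 1.86 hours.

1.86 hours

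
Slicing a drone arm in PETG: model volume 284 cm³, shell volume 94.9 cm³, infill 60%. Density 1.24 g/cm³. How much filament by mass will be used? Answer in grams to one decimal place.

258.4 g

Interior volume: 284 − 94.9 → 189.1 cm³.
Infill volume = 0.60 × 189.1, so 113.46 cm³.
Total extruded = 94.9 + 113.46, so 208.36 cm³.
Mass: 208.36 × 1.24 → 258.3664 g.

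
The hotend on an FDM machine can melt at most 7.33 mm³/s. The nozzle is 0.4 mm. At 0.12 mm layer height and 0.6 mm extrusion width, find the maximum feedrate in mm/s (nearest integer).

Extrusion cross-section = 0.12 × 0.6, so 0.072 mm².
Max speed = 7.33 / 0.072 = 101.81 ≈ 102 mm/s.

102 mm/s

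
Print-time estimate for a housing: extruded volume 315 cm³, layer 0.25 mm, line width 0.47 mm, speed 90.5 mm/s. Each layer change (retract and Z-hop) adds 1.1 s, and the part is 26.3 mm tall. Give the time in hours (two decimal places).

8.26 hours

Line area = 0.25 × 0.47, so 0.1175 mm².
Total extruded path = 315000/0.1175 = 2680851.1 mm.
Time extruding = 2680851.1 / 90.5, so 29622.7 s.
Layers = ⌈26.3/0.25⌉ = 106.
Layer-change overhead = 106 × 1.1, so 116.6 s.
Total = 29622.7 + 116.6 = 29739.3 s = 8.26 hours.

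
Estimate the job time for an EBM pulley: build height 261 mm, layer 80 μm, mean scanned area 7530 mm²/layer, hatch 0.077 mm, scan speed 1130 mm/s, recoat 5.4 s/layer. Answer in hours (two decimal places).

Layers = ⌈261/0.08⌉ = 3263.
Scan path per layer = 7530 / 0.077 = 97792.2 mm.
Per-layer scan time = 97792.2 / 1130, so 86.5418 s.
Layer cycle = 86.5418 + 5.4 = 91.9418 s.
Total: 3263 × 91.9418 s = 300006.0934 s → 83.34 hours.

83.34 hours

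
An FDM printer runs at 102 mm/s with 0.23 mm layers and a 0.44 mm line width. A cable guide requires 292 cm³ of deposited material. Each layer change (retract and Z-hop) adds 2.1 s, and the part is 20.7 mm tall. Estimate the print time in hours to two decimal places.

7.91 hours

Line area = 0.23 × 0.44 = 0.1012 mm².
Toolpath length = 292 cm³ / 0.1012 mm² = 292000 / 0.1012 = 2885375.5 mm.
Print-move time = 2885375.5 / 102, so 28288 s.
Number of layers: 20.7 / 0.23 → 90 (rounded up).
Z-hop total = 90 × 2.1, so 189 s.
Altogether 28288 + 189 = 28477 s, i.e. 7.91 hours.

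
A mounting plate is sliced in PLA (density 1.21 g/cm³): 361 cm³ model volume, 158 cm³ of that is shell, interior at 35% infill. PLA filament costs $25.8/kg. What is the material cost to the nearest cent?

$7.15

Infill region = 361 − 158 = 203 cm³.
Infill volume = 0.35 × 203 = 71.05 cm³.
Deposited volume: 158 + 71.05 → 229.05 cm³.
Mass = 229.05 × 1.21 = 277.1505 g.
Cost = 277.1505 g / 1000 × $25.8/kg = $7.15.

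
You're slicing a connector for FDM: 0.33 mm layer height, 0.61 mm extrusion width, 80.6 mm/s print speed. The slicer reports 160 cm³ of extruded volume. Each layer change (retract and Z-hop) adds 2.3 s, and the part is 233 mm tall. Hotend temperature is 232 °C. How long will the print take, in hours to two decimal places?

3.19 hours

Extrusion cross-section: 0.33 × 0.61 → 0.2013 mm².
Path length: 160000 mm³ / 0.2013 mm² → 794833.6 mm.
Extrusion time = 794833.6 / 80.6 = 9861.5 s.
Layer count = ceil(233 / 0.33) = 707.
Layer-change overhead: 707 × 2.3 → 1626.1 s.
Altogether 9861.5 + 1626.1 = 11487.6 s, i.e. 3.19 hours.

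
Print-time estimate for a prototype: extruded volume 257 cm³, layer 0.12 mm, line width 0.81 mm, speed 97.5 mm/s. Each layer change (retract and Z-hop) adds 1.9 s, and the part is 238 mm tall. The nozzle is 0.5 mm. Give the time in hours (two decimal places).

Bead cross-section = 0.12 × 0.81 = 0.0972 mm².
Total extruded path = 257000/0.0972 = 2644032.9 mm.
Print-move time = 2644032.9 / 97.5, so 27118.3 s.
Number of layers: 238 / 0.12 → 1984 (rounded up).
Z-hop total = 1984 × 1.9 = 3769.6 s.
Total = 27118.3 + 3769.6 = 30887.9 s = 8.58 hours.

8.58 hours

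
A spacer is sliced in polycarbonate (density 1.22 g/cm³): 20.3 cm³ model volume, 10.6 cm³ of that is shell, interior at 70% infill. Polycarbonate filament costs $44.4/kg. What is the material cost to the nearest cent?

Volume inside the shell = 20.3 − 10.6 = 9.7 cm³.
Infill deposited = 0.70 × 9.7 = 6.79 cm³.
Total extruded = 10.6 + 6.79, so 17.39 cm³.
Mass: 17.39 × 1.22 → 21.2158 g.
Cost = 21.2158 g / 1000 × $44.4/kg = $0.94.

$0.94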